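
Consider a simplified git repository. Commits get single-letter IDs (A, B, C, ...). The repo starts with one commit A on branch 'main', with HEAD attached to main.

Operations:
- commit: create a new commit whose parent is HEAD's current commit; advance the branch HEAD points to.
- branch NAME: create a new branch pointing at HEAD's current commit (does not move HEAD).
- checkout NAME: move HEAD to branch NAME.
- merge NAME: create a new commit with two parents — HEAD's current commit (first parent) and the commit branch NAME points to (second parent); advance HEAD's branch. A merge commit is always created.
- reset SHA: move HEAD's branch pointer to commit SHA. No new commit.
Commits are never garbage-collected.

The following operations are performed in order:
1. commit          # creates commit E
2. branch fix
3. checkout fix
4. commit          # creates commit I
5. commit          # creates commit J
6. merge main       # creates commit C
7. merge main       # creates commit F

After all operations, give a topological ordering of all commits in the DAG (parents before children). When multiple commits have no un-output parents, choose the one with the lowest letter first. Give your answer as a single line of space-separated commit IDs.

Answer: A E I J C F

Derivation:
After op 1 (commit): HEAD=main@E [main=E]
After op 2 (branch): HEAD=main@E [fix=E main=E]
After op 3 (checkout): HEAD=fix@E [fix=E main=E]
After op 4 (commit): HEAD=fix@I [fix=I main=E]
After op 5 (commit): HEAD=fix@J [fix=J main=E]
After op 6 (merge): HEAD=fix@C [fix=C main=E]
After op 7 (merge): HEAD=fix@F [fix=F main=E]
commit A: parents=[]
commit C: parents=['J', 'E']
commit E: parents=['A']
commit F: parents=['C', 'E']
commit I: parents=['E']
commit J: parents=['I']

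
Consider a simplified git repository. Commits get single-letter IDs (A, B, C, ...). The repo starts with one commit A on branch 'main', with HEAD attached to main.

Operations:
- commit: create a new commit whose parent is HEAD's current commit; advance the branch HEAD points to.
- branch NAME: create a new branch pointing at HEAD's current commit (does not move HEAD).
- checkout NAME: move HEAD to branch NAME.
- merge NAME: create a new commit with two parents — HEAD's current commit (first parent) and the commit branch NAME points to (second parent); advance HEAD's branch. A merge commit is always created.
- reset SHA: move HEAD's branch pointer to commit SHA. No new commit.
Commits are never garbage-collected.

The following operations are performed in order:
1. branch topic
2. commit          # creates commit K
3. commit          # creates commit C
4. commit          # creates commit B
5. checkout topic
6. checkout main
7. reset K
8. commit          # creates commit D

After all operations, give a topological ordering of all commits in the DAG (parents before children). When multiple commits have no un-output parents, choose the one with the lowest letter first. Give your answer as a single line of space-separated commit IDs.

Answer: A K C B D

Derivation:
After op 1 (branch): HEAD=main@A [main=A topic=A]
After op 2 (commit): HEAD=main@K [main=K topic=A]
After op 3 (commit): HEAD=main@C [main=C topic=A]
After op 4 (commit): HEAD=main@B [main=B topic=A]
After op 5 (checkout): HEAD=topic@A [main=B topic=A]
After op 6 (checkout): HEAD=main@B [main=B topic=A]
After op 7 (reset): HEAD=main@K [main=K topic=A]
After op 8 (commit): HEAD=main@D [main=D topic=A]
commit A: parents=[]
commit B: parents=['C']
commit C: parents=['K']
commit D: parents=['K']
commit K: parents=['A']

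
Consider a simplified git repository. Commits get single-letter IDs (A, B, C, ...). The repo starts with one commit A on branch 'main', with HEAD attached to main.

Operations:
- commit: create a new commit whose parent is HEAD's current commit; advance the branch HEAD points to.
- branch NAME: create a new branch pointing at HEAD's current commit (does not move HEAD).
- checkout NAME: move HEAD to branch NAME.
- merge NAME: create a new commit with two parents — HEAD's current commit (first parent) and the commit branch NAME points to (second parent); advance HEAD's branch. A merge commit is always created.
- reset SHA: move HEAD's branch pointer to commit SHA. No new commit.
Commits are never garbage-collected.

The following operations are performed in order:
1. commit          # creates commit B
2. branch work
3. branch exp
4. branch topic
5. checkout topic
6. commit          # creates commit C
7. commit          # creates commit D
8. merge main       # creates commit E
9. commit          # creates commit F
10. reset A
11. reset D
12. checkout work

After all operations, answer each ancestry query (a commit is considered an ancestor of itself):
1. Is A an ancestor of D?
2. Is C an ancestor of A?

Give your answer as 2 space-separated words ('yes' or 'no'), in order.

After op 1 (commit): HEAD=main@B [main=B]
After op 2 (branch): HEAD=main@B [main=B work=B]
After op 3 (branch): HEAD=main@B [exp=B main=B work=B]
After op 4 (branch): HEAD=main@B [exp=B main=B topic=B work=B]
After op 5 (checkout): HEAD=topic@B [exp=B main=B topic=B work=B]
After op 6 (commit): HEAD=topic@C [exp=B main=B topic=C work=B]
After op 7 (commit): HEAD=topic@D [exp=B main=B topic=D work=B]
After op 8 (merge): HEAD=topic@E [exp=B main=B topic=E work=B]
After op 9 (commit): HEAD=topic@F [exp=B main=B topic=F work=B]
After op 10 (reset): HEAD=topic@A [exp=B main=B topic=A work=B]
After op 11 (reset): HEAD=topic@D [exp=B main=B topic=D work=B]
After op 12 (checkout): HEAD=work@B [exp=B main=B topic=D work=B]
ancestors(D) = {A,B,C,D}; A in? yes
ancestors(A) = {A}; C in? no

Answer: yes no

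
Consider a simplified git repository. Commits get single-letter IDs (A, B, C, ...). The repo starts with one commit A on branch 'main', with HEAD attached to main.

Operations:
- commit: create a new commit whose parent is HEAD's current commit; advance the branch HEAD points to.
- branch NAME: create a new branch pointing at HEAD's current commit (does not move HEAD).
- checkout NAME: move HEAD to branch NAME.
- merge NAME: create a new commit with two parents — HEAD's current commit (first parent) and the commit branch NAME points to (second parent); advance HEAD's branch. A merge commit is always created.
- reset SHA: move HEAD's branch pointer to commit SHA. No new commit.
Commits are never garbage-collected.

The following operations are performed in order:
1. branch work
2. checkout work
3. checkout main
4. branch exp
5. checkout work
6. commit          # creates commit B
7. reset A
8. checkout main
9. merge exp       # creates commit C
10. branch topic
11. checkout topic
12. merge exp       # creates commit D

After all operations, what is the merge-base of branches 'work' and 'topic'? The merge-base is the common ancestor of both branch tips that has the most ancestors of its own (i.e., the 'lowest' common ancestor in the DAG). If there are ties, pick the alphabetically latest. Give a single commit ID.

After op 1 (branch): HEAD=main@A [main=A work=A]
After op 2 (checkout): HEAD=work@A [main=A work=A]
After op 3 (checkout): HEAD=main@A [main=A work=A]
After op 4 (branch): HEAD=main@A [exp=A main=A work=A]
After op 5 (checkout): HEAD=work@A [exp=A main=A work=A]
After op 6 (commit): HEAD=work@B [exp=A main=A work=B]
After op 7 (reset): HEAD=work@A [exp=A main=A work=A]
After op 8 (checkout): HEAD=main@A [exp=A main=A work=A]
After op 9 (merge): HEAD=main@C [exp=A main=C work=A]
After op 10 (branch): HEAD=main@C [exp=A main=C topic=C work=A]
After op 11 (checkout): HEAD=topic@C [exp=A main=C topic=C work=A]
After op 12 (merge): HEAD=topic@D [exp=A main=C topic=D work=A]
ancestors(work=A): ['A']
ancestors(topic=D): ['A', 'C', 'D']
common: ['A']

Answer: A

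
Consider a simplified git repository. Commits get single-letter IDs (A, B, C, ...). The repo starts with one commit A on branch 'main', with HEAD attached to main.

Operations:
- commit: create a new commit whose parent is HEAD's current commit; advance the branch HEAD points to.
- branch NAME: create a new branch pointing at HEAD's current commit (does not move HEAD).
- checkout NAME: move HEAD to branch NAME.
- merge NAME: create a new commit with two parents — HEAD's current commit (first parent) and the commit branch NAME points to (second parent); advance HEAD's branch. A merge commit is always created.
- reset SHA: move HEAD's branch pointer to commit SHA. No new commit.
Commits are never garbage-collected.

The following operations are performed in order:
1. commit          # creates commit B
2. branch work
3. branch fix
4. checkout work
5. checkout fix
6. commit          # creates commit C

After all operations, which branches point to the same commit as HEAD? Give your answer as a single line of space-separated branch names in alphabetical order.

Answer: fix

Derivation:
After op 1 (commit): HEAD=main@B [main=B]
After op 2 (branch): HEAD=main@B [main=B work=B]
After op 3 (branch): HEAD=main@B [fix=B main=B work=B]
After op 4 (checkout): HEAD=work@B [fix=B main=B work=B]
After op 5 (checkout): HEAD=fix@B [fix=B main=B work=B]
After op 6 (commit): HEAD=fix@C [fix=C main=B work=B]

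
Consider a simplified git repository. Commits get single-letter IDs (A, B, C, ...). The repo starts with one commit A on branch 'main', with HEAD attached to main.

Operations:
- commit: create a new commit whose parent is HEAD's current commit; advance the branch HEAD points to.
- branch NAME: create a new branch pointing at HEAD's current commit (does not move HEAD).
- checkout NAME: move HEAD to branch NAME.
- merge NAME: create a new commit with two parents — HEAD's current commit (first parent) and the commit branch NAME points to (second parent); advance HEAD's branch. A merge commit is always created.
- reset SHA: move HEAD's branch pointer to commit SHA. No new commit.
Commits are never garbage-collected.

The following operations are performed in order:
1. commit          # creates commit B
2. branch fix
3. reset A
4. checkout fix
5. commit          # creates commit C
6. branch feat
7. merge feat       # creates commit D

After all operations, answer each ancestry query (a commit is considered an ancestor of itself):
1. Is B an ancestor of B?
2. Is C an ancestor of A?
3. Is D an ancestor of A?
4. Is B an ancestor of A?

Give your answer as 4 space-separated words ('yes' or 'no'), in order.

Answer: yes no no no

Derivation:
After op 1 (commit): HEAD=main@B [main=B]
After op 2 (branch): HEAD=main@B [fix=B main=B]
After op 3 (reset): HEAD=main@A [fix=B main=A]
After op 4 (checkout): HEAD=fix@B [fix=B main=A]
After op 5 (commit): HEAD=fix@C [fix=C main=A]
After op 6 (branch): HEAD=fix@C [feat=C fix=C main=A]
After op 7 (merge): HEAD=fix@D [feat=C fix=D main=A]
ancestors(B) = {A,B}; B in? yes
ancestors(A) = {A}; C in? no
ancestors(A) = {A}; D in? no
ancestors(A) = {A}; B in? no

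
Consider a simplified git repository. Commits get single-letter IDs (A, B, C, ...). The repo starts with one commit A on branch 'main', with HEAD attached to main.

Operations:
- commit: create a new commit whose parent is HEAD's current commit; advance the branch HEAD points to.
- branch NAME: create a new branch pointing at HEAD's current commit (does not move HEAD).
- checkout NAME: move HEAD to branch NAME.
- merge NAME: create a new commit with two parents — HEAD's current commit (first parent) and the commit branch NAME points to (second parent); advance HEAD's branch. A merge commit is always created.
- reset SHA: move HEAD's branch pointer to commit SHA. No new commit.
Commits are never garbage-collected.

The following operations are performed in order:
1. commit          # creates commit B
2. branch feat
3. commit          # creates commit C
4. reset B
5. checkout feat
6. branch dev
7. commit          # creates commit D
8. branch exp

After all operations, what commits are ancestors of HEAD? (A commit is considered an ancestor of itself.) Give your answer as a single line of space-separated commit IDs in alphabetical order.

After op 1 (commit): HEAD=main@B [main=B]
After op 2 (branch): HEAD=main@B [feat=B main=B]
After op 3 (commit): HEAD=main@C [feat=B main=C]
After op 4 (reset): HEAD=main@B [feat=B main=B]
After op 5 (checkout): HEAD=feat@B [feat=B main=B]
After op 6 (branch): HEAD=feat@B [dev=B feat=B main=B]
After op 7 (commit): HEAD=feat@D [dev=B feat=D main=B]
After op 8 (branch): HEAD=feat@D [dev=B exp=D feat=D main=B]

Answer: A B D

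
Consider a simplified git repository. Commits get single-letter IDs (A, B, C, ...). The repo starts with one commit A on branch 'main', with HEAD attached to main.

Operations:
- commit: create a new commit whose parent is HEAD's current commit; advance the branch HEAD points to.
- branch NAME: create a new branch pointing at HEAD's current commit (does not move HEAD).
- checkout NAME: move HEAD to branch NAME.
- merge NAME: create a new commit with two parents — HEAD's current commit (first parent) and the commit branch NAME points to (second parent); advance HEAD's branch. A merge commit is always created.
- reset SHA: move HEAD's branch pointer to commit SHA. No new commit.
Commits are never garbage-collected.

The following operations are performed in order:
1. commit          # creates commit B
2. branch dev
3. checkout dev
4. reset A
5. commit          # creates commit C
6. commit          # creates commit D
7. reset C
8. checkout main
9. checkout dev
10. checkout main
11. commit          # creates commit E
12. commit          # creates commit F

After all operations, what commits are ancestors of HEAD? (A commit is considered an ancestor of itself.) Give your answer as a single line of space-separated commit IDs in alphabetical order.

After op 1 (commit): HEAD=main@B [main=B]
After op 2 (branch): HEAD=main@B [dev=B main=B]
After op 3 (checkout): HEAD=dev@B [dev=B main=B]
After op 4 (reset): HEAD=dev@A [dev=A main=B]
After op 5 (commit): HEAD=dev@C [dev=C main=B]
After op 6 (commit): HEAD=dev@D [dev=D main=B]
After op 7 (reset): HEAD=dev@C [dev=C main=B]
After op 8 (checkout): HEAD=main@B [dev=C main=B]
After op 9 (checkout): HEAD=dev@C [dev=C main=B]
After op 10 (checkout): HEAD=main@B [dev=C main=B]
After op 11 (commit): HEAD=main@E [dev=C main=E]
After op 12 (commit): HEAD=main@F [dev=C main=F]

Answer: A B E F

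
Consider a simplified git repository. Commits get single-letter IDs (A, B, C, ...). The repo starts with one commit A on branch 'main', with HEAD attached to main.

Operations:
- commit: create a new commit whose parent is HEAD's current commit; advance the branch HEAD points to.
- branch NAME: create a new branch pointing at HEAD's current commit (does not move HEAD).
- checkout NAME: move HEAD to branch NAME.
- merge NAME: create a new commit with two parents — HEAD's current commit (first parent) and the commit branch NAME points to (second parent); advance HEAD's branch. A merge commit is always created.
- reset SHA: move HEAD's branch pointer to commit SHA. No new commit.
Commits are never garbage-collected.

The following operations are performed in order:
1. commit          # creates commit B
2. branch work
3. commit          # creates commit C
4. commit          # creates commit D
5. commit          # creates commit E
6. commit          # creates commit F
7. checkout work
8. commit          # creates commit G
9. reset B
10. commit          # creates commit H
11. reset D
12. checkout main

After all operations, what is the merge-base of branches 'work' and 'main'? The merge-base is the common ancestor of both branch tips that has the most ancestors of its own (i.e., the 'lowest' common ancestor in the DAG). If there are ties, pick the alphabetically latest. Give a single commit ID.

Answer: D

Derivation:
After op 1 (commit): HEAD=main@B [main=B]
After op 2 (branch): HEAD=main@B [main=B work=B]
After op 3 (commit): HEAD=main@C [main=C work=B]
After op 4 (commit): HEAD=main@D [main=D work=B]
After op 5 (commit): HEAD=main@E [main=E work=B]
After op 6 (commit): HEAD=main@F [main=F work=B]
After op 7 (checkout): HEAD=work@B [main=F work=B]
After op 8 (commit): HEAD=work@G [main=F work=G]
After op 9 (reset): HEAD=work@B [main=F work=B]
After op 10 (commit): HEAD=work@H [main=F work=H]
After op 11 (reset): HEAD=work@D [main=F work=D]
After op 12 (checkout): HEAD=main@F [main=F work=D]
ancestors(work=D): ['A', 'B', 'C', 'D']
ancestors(main=F): ['A', 'B', 'C', 'D', 'E', 'F']
common: ['A', 'B', 'C', 'D']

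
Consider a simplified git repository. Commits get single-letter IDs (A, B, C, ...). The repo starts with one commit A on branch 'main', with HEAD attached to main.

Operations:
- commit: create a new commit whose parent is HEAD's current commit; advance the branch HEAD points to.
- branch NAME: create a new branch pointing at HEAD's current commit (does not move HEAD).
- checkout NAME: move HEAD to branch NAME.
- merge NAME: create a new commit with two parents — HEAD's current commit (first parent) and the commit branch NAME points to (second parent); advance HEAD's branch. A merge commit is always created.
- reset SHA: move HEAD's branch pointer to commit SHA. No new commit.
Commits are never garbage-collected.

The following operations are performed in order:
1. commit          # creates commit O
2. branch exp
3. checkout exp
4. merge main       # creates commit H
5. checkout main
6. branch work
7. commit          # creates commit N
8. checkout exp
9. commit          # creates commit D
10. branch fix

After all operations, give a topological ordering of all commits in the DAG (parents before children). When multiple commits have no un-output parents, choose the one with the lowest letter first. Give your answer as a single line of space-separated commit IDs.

Answer: A O H D N

Derivation:
After op 1 (commit): HEAD=main@O [main=O]
After op 2 (branch): HEAD=main@O [exp=O main=O]
After op 3 (checkout): HEAD=exp@O [exp=O main=O]
After op 4 (merge): HEAD=exp@H [exp=H main=O]
After op 5 (checkout): HEAD=main@O [exp=H main=O]
After op 6 (branch): HEAD=main@O [exp=H main=O work=O]
After op 7 (commit): HEAD=main@N [exp=H main=N work=O]
After op 8 (checkout): HEAD=exp@H [exp=H main=N work=O]
After op 9 (commit): HEAD=exp@D [exp=D main=N work=O]
After op 10 (branch): HEAD=exp@D [exp=D fix=D main=N work=O]
commit A: parents=[]
commit D: parents=['H']
commit H: parents=['O', 'O']
commit N: parents=['O']
commit O: parents=['A']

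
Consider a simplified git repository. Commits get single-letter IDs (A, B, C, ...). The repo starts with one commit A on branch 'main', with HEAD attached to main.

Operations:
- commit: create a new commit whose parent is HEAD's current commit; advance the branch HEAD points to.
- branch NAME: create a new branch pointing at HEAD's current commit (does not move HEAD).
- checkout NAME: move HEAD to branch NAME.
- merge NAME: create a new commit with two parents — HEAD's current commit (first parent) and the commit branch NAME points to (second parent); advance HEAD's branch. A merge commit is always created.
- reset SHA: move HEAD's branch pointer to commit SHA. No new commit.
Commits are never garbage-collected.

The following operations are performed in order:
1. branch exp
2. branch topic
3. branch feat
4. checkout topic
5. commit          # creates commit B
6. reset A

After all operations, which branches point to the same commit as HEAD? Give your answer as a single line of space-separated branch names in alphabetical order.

After op 1 (branch): HEAD=main@A [exp=A main=A]
After op 2 (branch): HEAD=main@A [exp=A main=A topic=A]
After op 3 (branch): HEAD=main@A [exp=A feat=A main=A topic=A]
After op 4 (checkout): HEAD=topic@A [exp=A feat=A main=A topic=A]
After op 5 (commit): HEAD=topic@B [exp=A feat=A main=A topic=B]
After op 6 (reset): HEAD=topic@A [exp=A feat=A main=A topic=A]

Answer: exp feat main topic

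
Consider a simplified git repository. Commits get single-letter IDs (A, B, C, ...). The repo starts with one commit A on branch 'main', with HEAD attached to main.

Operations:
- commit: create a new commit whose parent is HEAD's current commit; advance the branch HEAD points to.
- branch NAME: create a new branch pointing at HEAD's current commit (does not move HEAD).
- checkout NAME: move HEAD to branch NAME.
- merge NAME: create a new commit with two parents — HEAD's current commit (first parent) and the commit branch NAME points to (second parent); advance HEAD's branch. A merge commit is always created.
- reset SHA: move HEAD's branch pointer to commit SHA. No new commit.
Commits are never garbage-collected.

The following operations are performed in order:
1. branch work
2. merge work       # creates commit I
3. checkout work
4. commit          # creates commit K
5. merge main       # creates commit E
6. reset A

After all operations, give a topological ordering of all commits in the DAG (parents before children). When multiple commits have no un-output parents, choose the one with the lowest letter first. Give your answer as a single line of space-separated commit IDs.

Answer: A I K E

Derivation:
After op 1 (branch): HEAD=main@A [main=A work=A]
After op 2 (merge): HEAD=main@I [main=I work=A]
After op 3 (checkout): HEAD=work@A [main=I work=A]
After op 4 (commit): HEAD=work@K [main=I work=K]
After op 5 (merge): HEAD=work@E [main=I work=E]
After op 6 (reset): HEAD=work@A [main=I work=A]
commit A: parents=[]
commit E: parents=['K', 'I']
commit I: parents=['A', 'A']
commit K: parents=['A']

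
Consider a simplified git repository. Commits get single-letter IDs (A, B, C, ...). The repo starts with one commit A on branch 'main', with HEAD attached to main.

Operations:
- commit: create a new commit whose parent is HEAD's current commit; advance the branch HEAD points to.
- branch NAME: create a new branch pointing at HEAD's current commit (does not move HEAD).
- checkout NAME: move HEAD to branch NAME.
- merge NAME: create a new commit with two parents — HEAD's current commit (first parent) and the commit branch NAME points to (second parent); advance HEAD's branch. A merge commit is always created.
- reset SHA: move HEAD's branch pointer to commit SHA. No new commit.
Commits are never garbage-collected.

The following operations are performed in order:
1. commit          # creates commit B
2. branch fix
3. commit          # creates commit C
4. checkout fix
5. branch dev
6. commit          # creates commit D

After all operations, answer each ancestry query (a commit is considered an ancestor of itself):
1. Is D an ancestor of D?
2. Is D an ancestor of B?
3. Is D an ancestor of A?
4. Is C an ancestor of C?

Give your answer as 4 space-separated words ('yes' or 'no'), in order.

Answer: yes no no yes

Derivation:
After op 1 (commit): HEAD=main@B [main=B]
After op 2 (branch): HEAD=main@B [fix=B main=B]
After op 3 (commit): HEAD=main@C [fix=B main=C]
After op 4 (checkout): HEAD=fix@B [fix=B main=C]
After op 5 (branch): HEAD=fix@B [dev=B fix=B main=C]
After op 6 (commit): HEAD=fix@D [dev=B fix=D main=C]
ancestors(D) = {A,B,D}; D in? yes
ancestors(B) = {A,B}; D in? no
ancestors(A) = {A}; D in? no
ancestors(C) = {A,B,C}; C in? yes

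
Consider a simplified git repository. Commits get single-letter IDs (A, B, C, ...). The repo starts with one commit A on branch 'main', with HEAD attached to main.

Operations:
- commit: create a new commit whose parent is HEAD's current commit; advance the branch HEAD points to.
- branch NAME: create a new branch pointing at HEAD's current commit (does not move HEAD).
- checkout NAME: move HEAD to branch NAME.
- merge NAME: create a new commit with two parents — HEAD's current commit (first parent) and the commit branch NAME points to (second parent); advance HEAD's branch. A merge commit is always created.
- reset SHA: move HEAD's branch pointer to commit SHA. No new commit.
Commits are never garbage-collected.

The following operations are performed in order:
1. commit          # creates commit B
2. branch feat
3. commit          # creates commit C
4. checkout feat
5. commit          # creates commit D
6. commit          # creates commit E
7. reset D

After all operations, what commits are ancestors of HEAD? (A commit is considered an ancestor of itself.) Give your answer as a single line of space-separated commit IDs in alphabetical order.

Answer: A B D

Derivation:
After op 1 (commit): HEAD=main@B [main=B]
After op 2 (branch): HEAD=main@B [feat=B main=B]
After op 3 (commit): HEAD=main@C [feat=B main=C]
After op 4 (checkout): HEAD=feat@B [feat=B main=C]
After op 5 (commit): HEAD=feat@D [feat=D main=C]
After op 6 (commit): HEAD=feat@E [feat=E main=C]
After op 7 (reset): HEAD=feat@D [feat=D main=C]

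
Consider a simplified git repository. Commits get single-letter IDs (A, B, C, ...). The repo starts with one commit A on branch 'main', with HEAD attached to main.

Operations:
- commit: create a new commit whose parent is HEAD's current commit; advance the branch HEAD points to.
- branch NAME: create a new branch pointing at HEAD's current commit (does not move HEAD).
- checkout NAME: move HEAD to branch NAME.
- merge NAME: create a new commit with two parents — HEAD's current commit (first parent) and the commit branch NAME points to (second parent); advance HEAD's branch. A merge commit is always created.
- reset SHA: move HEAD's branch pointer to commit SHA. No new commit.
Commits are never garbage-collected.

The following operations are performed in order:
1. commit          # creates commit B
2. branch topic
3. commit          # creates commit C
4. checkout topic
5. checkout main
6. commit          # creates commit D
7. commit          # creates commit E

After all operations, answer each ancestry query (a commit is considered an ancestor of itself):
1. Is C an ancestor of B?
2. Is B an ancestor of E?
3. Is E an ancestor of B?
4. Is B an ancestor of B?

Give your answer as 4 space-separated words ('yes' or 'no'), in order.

After op 1 (commit): HEAD=main@B [main=B]
After op 2 (branch): HEAD=main@B [main=B topic=B]
After op 3 (commit): HEAD=main@C [main=C topic=B]
After op 4 (checkout): HEAD=topic@B [main=C topic=B]
After op 5 (checkout): HEAD=main@C [main=C topic=B]
After op 6 (commit): HEAD=main@D [main=D topic=B]
After op 7 (commit): HEAD=main@E [main=E topic=B]
ancestors(B) = {A,B}; C in? no
ancestors(E) = {A,B,C,D,E}; B in? yes
ancestors(B) = {A,B}; E in? no
ancestors(B) = {A,B}; B in? yes

Answer: no yes no yes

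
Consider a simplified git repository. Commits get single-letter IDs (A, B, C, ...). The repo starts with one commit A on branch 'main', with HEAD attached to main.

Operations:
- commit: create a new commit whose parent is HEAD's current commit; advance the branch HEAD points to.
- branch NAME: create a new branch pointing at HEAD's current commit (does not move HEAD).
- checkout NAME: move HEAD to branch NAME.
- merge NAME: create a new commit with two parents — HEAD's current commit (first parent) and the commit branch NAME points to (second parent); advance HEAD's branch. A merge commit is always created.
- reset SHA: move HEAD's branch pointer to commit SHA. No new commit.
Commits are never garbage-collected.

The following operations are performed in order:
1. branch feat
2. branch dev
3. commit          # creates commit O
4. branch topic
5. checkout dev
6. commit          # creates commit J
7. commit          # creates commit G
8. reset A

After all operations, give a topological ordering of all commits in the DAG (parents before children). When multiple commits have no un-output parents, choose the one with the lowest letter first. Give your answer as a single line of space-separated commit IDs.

After op 1 (branch): HEAD=main@A [feat=A main=A]
After op 2 (branch): HEAD=main@A [dev=A feat=A main=A]
After op 3 (commit): HEAD=main@O [dev=A feat=A main=O]
After op 4 (branch): HEAD=main@O [dev=A feat=A main=O topic=O]
After op 5 (checkout): HEAD=dev@A [dev=A feat=A main=O topic=O]
After op 6 (commit): HEAD=dev@J [dev=J feat=A main=O topic=O]
After op 7 (commit): HEAD=dev@G [dev=G feat=A main=O topic=O]
After op 8 (reset): HEAD=dev@A [dev=A feat=A main=O topic=O]
commit A: parents=[]
commit G: parents=['J']
commit J: parents=['A']
commit O: parents=['A']

Answer: A J G O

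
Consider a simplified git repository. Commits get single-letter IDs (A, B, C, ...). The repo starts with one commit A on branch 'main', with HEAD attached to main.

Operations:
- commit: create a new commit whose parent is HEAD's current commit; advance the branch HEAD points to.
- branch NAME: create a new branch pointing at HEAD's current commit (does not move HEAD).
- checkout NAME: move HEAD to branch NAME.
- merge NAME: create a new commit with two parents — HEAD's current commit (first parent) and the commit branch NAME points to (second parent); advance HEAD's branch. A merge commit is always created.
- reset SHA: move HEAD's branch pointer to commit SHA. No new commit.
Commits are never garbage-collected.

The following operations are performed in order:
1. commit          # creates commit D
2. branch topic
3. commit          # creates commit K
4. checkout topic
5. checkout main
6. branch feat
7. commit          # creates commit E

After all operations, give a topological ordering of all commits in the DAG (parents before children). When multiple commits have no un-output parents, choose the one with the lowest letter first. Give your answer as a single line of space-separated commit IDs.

Answer: A D K E

Derivation:
After op 1 (commit): HEAD=main@D [main=D]
After op 2 (branch): HEAD=main@D [main=D topic=D]
After op 3 (commit): HEAD=main@K [main=K topic=D]
After op 4 (checkout): HEAD=topic@D [main=K topic=D]
After op 5 (checkout): HEAD=main@K [main=K topic=D]
After op 6 (branch): HEAD=main@K [feat=K main=K topic=D]
After op 7 (commit): HEAD=main@E [feat=K main=E topic=D]
commit A: parents=[]
commit D: parents=['A']
commit E: parents=['K']
commit K: parents=['D']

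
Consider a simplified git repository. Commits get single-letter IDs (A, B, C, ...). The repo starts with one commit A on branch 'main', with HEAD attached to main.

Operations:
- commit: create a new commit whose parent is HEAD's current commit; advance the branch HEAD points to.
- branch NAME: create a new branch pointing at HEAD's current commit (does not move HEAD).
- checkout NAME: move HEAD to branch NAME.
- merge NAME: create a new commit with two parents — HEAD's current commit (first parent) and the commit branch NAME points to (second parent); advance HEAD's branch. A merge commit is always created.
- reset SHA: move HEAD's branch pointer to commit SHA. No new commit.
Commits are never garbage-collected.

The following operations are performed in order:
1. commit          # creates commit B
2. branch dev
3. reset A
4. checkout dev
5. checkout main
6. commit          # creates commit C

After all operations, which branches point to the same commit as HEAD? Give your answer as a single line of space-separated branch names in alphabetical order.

Answer: main

Derivation:
After op 1 (commit): HEAD=main@B [main=B]
After op 2 (branch): HEAD=main@B [dev=B main=B]
After op 3 (reset): HEAD=main@A [dev=B main=A]
After op 4 (checkout): HEAD=dev@B [dev=B main=A]
After op 5 (checkout): HEAD=main@A [dev=B main=A]
After op 6 (commit): HEAD=main@C [dev=B main=C]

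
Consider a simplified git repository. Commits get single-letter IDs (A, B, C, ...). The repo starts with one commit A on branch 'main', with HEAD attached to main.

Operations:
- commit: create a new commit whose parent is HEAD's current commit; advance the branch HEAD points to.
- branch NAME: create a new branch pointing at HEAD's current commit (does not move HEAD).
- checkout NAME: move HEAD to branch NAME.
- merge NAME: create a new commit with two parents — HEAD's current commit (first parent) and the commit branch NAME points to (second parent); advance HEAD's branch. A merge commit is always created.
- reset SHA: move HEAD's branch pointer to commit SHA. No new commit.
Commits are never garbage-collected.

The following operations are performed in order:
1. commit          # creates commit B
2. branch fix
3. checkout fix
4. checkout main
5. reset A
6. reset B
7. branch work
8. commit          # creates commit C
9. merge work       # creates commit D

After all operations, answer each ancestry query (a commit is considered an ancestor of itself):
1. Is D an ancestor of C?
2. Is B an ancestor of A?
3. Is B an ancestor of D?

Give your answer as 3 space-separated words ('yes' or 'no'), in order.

Answer: no no yes

Derivation:
After op 1 (commit): HEAD=main@B [main=B]
After op 2 (branch): HEAD=main@B [fix=B main=B]
After op 3 (checkout): HEAD=fix@B [fix=B main=B]
After op 4 (checkout): HEAD=main@B [fix=B main=B]
After op 5 (reset): HEAD=main@A [fix=B main=A]
After op 6 (reset): HEAD=main@B [fix=B main=B]
After op 7 (branch): HEAD=main@B [fix=B main=B work=B]
After op 8 (commit): HEAD=main@C [fix=B main=C work=B]
After op 9 (merge): HEAD=main@D [fix=B main=D work=B]
ancestors(C) = {A,B,C}; D in? no
ancestors(A) = {A}; B in? no
ancestors(D) = {A,B,C,D}; B in? yes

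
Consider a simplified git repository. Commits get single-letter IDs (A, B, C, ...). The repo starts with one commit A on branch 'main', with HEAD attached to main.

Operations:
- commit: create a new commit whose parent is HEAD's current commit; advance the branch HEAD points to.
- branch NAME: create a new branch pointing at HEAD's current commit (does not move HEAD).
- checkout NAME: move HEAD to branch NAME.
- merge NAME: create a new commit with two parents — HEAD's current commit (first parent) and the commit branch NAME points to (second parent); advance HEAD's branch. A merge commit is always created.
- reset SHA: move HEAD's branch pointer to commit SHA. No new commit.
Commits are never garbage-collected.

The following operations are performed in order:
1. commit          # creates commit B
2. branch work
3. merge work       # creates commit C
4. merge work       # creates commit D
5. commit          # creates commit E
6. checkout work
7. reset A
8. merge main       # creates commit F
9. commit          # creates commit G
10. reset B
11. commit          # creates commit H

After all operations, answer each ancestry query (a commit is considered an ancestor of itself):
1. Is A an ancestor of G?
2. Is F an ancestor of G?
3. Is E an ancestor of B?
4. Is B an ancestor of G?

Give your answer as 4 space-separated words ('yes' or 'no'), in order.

Answer: yes yes no yes

Derivation:
After op 1 (commit): HEAD=main@B [main=B]
After op 2 (branch): HEAD=main@B [main=B work=B]
After op 3 (merge): HEAD=main@C [main=C work=B]
After op 4 (merge): HEAD=main@D [main=D work=B]
After op 5 (commit): HEAD=main@E [main=E work=B]
After op 6 (checkout): HEAD=work@B [main=E work=B]
After op 7 (reset): HEAD=work@A [main=E work=A]
After op 8 (merge): HEAD=work@F [main=E work=F]
After op 9 (commit): HEAD=work@G [main=E work=G]
After op 10 (reset): HEAD=work@B [main=E work=B]
After op 11 (commit): HEAD=work@H [main=E work=H]
ancestors(G) = {A,B,C,D,E,F,G}; A in? yes
ancestors(G) = {A,B,C,D,E,F,G}; F in? yes
ancestors(B) = {A,B}; E in? no
ancestors(G) = {A,B,C,D,E,F,G}; B in? yes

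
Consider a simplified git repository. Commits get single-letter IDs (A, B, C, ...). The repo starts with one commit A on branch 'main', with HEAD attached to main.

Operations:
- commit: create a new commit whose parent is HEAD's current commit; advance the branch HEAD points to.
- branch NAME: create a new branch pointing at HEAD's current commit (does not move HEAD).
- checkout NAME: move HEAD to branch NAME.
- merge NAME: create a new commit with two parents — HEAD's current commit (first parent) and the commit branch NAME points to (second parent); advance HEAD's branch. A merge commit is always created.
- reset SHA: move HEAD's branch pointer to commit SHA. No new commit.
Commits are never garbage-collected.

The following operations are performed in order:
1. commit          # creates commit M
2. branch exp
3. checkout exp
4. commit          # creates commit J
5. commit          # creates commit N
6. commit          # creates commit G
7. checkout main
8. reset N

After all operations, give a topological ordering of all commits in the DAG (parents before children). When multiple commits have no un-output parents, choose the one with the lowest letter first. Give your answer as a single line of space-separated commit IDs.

Answer: A M J N G

Derivation:
After op 1 (commit): HEAD=main@M [main=M]
After op 2 (branch): HEAD=main@M [exp=M main=M]
After op 3 (checkout): HEAD=exp@M [exp=M main=M]
After op 4 (commit): HEAD=exp@J [exp=J main=M]
After op 5 (commit): HEAD=exp@N [exp=N main=M]
After op 6 (commit): HEAD=exp@G [exp=G main=M]
After op 7 (checkout): HEAD=main@M [exp=G main=M]
After op 8 (reset): HEAD=main@N [exp=G main=N]
commit A: parents=[]
commit G: parents=['N']
commit J: parents=['M']
commit M: parents=['A']
commit N: parents=['J']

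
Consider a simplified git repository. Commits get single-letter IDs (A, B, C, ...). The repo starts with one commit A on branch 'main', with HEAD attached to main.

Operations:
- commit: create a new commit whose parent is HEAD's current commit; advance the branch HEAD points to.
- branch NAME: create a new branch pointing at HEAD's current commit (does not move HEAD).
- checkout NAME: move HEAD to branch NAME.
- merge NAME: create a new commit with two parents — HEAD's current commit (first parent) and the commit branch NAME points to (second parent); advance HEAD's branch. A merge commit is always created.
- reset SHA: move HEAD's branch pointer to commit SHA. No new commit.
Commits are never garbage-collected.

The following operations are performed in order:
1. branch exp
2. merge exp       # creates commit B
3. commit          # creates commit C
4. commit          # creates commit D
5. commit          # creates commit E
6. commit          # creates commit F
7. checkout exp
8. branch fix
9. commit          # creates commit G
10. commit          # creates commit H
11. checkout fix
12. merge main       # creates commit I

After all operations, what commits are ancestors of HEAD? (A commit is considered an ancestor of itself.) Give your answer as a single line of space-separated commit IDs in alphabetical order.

After op 1 (branch): HEAD=main@A [exp=A main=A]
After op 2 (merge): HEAD=main@B [exp=A main=B]
After op 3 (commit): HEAD=main@C [exp=A main=C]
After op 4 (commit): HEAD=main@D [exp=A main=D]
After op 5 (commit): HEAD=main@E [exp=A main=E]
After op 6 (commit): HEAD=main@F [exp=A main=F]
After op 7 (checkout): HEAD=exp@A [exp=A main=F]
After op 8 (branch): HEAD=exp@A [exp=A fix=A main=F]
After op 9 (commit): HEAD=exp@G [exp=G fix=A main=F]
After op 10 (commit): HEAD=exp@H [exp=H fix=A main=F]
After op 11 (checkout): HEAD=fix@A [exp=H fix=A main=F]
After op 12 (merge): HEAD=fix@I [exp=H fix=I main=F]

Answer: A B C D E F I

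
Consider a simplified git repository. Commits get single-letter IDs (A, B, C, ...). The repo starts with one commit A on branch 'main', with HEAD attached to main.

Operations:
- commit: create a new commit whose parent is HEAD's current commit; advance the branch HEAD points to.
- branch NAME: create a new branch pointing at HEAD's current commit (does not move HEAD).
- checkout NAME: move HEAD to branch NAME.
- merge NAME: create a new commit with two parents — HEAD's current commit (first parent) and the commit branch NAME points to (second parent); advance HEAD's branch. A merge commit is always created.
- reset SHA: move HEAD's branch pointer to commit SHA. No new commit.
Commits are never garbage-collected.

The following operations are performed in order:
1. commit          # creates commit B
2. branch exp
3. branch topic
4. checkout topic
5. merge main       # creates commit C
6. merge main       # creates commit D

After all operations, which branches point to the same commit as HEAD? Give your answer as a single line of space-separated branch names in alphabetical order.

After op 1 (commit): HEAD=main@B [main=B]
After op 2 (branch): HEAD=main@B [exp=B main=B]
After op 3 (branch): HEAD=main@B [exp=B main=B topic=B]
After op 4 (checkout): HEAD=topic@B [exp=B main=B topic=B]
After op 5 (merge): HEAD=topic@C [exp=B main=B topic=C]
After op 6 (merge): HEAD=topic@D [exp=B main=B topic=D]

Answer: topic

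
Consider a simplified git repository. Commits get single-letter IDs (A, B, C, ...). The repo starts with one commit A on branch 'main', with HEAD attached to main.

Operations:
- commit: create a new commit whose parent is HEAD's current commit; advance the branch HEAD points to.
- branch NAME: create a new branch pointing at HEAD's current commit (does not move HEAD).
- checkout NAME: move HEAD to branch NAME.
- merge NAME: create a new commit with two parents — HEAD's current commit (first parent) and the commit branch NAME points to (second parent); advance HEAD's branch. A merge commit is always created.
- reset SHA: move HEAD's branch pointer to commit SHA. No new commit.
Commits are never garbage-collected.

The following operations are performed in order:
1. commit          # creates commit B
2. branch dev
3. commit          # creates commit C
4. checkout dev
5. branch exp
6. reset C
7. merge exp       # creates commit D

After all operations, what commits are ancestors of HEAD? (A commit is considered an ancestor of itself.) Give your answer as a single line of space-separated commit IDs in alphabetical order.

Answer: A B C D

Derivation:
After op 1 (commit): HEAD=main@B [main=B]
After op 2 (branch): HEAD=main@B [dev=B main=B]
After op 3 (commit): HEAD=main@C [dev=B main=C]
After op 4 (checkout): HEAD=dev@B [dev=B main=C]
After op 5 (branch): HEAD=dev@B [dev=B exp=B main=C]
After op 6 (reset): HEAD=dev@C [dev=C exp=B main=C]
After op 7 (merge): HEAD=dev@D [dev=D exp=B main=C]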